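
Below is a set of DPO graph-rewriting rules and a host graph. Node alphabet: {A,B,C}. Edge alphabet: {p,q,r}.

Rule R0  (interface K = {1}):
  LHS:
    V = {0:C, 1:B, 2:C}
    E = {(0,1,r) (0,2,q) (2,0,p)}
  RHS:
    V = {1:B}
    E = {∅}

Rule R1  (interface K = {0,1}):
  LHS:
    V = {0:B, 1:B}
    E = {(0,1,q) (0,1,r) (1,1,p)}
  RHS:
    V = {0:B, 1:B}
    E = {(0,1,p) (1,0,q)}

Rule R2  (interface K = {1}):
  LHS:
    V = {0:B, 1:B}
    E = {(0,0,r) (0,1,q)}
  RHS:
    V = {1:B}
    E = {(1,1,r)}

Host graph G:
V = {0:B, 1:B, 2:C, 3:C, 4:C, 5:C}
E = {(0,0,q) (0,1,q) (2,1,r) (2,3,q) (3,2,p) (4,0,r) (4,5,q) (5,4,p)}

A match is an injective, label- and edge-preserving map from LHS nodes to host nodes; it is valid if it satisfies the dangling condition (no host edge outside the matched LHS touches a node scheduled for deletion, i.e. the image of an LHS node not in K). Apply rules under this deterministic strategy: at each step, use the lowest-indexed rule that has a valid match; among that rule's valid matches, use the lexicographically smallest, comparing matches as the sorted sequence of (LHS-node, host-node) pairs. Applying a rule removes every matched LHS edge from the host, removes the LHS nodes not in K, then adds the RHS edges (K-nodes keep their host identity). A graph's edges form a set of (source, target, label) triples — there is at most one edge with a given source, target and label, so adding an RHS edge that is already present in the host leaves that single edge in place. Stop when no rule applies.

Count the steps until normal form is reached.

Answer: 2

Steps:
[0] host  ⇒  6 nodes, 8 edges  {0-q->0 0-q->1 2-r->1 2-q->3 3-p->2 4-r->0 4-q->5 5-p->4}
[1] R0 @ {0↦2, 1↦1, 2↦3}  ⇒  4 nodes, 5 edges  {0-q->0 0-q->1 4-r->0 4-q->5 5-p->4}
[2] R0 @ {0↦4, 1↦0, 2↦5}  ⇒  2 nodes, 2 edges  {0-q->0 0-q->1}
final graph: no rule applies after step 2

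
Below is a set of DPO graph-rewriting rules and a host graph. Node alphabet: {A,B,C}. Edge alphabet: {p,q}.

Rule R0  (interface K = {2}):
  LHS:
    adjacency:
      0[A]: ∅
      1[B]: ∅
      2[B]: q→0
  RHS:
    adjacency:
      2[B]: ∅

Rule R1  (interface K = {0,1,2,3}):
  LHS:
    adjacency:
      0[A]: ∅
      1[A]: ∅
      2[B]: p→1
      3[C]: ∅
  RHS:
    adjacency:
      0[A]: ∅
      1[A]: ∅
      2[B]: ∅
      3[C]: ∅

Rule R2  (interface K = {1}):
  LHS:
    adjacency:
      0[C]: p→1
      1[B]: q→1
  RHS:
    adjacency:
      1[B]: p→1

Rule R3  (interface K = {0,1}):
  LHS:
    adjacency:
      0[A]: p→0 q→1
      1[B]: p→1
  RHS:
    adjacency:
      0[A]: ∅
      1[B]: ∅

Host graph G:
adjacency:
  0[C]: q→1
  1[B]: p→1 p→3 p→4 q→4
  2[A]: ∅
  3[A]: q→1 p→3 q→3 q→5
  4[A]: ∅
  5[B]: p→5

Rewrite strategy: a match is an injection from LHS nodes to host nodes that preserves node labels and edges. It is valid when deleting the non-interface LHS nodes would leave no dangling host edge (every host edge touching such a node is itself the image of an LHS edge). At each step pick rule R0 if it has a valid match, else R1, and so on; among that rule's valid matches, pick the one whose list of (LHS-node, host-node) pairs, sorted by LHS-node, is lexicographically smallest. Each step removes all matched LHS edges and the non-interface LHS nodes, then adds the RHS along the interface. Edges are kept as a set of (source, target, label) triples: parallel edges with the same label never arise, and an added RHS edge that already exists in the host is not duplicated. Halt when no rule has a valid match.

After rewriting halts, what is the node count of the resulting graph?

start.  V:6 E:10  edges: 0-q->1 1-p->1 1-p->3 1-p->4 1-q->4 3-q->1 3-p->3 3-q->3 3-q->5 5-p->5
1. fire R1 via {0↦2, 1↦3, 2↦1, 3↦0}  →  V:6 E:9  edges: 0-q->1 1-p->1 1-p->4 1-q->4 3-q->1 3-p->3 3-q->3 3-q->5 5-p->5
2. fire R1 via {0↦2, 1↦4, 2↦1, 3↦0}  →  V:6 E:8  edges: 0-q->1 1-p->1 1-q->4 3-q->1 3-p->3 3-q->3 3-q->5 5-p->5
3. fire R3 via {0↦3, 1↦1}  →  V:6 E:5  edges: 0-q->1 1-q->4 3-q->3 3-q->5 5-p->5
halt: no rule applies after step 3
NF nodes: {0:C, 1:B, 2:A, 3:A, 4:A, 5:B}

Answer: 6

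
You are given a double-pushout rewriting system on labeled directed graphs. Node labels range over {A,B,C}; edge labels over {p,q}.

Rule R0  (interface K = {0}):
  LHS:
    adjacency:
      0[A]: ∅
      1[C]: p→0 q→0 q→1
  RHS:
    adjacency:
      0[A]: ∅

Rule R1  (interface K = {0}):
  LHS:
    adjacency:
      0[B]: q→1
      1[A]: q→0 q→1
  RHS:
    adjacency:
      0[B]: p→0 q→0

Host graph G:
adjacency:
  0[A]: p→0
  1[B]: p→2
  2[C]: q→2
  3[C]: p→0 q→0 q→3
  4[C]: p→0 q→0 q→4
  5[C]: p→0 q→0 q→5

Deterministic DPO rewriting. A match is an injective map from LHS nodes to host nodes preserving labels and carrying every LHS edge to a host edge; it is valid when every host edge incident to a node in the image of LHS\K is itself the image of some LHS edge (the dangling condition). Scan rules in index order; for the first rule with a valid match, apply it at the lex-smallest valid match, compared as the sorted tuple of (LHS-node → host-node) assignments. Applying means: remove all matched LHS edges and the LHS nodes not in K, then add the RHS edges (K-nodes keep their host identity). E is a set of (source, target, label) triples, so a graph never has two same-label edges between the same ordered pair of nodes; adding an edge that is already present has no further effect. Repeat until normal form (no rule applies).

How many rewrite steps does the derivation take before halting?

initial: |V|=6 |E|=12  E = 0-p->0 1-p->2 2-q->2 3-p->0 3-q->0 3-q->3 4-p->0 4-q->0 4-q->4 5-p->0 5-q->0 5-q->5
step 1: apply R0 at {0↦0, 1↦3}  → |V|=5 |E|=9  E = 0-p->0 1-p->2 2-q->2 4-p->0 4-q->0 4-q->4 5-p->0 5-q->0 5-q->5
step 2: apply R0 at {0↦0, 1↦4}  → |V|=4 |E|=6  E = 0-p->0 1-p->2 2-q->2 5-p->0 5-q->0 5-q->5
step 3: apply R0 at {0↦0, 1↦5}  → |V|=3 |E|=3  E = 0-p->0 1-p->2 2-q->2
final graph: no rule applies after step 3

Answer: 3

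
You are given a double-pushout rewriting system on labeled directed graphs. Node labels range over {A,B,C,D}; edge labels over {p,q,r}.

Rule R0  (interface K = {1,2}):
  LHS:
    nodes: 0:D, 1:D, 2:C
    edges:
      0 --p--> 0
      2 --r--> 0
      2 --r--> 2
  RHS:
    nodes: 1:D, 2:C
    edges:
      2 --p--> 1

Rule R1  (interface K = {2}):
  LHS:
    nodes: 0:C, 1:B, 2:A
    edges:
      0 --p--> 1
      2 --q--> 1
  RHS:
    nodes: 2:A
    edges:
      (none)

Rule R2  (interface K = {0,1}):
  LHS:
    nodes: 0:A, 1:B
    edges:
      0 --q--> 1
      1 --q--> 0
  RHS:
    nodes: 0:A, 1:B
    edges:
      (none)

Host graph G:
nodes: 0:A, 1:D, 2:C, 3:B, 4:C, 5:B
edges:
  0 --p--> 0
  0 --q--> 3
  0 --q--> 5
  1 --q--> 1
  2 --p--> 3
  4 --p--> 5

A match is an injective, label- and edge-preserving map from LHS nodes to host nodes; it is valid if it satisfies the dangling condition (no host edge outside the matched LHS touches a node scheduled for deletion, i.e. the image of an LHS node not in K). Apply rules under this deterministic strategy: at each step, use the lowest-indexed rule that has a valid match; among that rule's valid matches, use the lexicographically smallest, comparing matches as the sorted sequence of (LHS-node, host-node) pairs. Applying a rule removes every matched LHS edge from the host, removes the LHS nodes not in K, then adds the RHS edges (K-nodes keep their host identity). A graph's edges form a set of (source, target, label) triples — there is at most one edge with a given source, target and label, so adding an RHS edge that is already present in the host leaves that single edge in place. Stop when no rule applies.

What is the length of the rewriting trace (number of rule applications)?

Answer: 2

Steps:
[0] host  ⇒  6 nodes, 6 edges  {0-p->0 0-q->3 0-q->5 1-q->1 2-p->3 4-p->5}
[1] R1 @ {0↦2, 1↦3, 2↦0}  ⇒  4 nodes, 4 edges  {0-p->0 0-q->5 1-q->1 4-p->5}
[2] R1 @ {0↦4, 1↦5, 2↦0}  ⇒  2 nodes, 2 edges  {0-p->0 1-q->1}
final graph: no rule applies after step 2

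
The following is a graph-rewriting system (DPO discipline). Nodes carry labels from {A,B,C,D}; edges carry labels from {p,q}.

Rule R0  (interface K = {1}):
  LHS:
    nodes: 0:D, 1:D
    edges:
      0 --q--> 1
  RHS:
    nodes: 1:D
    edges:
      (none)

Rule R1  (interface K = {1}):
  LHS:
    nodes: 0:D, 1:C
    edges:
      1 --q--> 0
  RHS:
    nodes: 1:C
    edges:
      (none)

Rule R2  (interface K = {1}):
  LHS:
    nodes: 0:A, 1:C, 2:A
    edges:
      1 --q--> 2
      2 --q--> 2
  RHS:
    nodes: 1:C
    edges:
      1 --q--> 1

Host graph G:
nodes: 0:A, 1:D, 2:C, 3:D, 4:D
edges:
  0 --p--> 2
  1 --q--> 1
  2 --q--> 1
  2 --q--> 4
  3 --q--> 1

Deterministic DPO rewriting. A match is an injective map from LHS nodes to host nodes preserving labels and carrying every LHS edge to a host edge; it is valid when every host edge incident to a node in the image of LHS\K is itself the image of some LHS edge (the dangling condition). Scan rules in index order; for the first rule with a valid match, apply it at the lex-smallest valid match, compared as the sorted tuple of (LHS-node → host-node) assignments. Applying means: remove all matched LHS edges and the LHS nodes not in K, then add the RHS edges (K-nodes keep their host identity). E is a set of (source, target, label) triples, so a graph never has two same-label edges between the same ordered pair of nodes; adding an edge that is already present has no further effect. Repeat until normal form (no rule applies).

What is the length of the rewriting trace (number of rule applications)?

initial: |V|=5 |E|=5  E = 0-p->2 1-q->1 2-q->1 2-q->4 3-q->1
step 1: apply R0 at {0↦3, 1↦1}  → |V|=4 |E|=4  E = 0-p->2 1-q->1 2-q->1 2-q->4
step 2: apply R1 at {0↦4, 1↦2}  → |V|=3 |E|=3  E = 0-p->2 1-q->1 2-q->1
final graph: no rule applies after step 2

Answer: 2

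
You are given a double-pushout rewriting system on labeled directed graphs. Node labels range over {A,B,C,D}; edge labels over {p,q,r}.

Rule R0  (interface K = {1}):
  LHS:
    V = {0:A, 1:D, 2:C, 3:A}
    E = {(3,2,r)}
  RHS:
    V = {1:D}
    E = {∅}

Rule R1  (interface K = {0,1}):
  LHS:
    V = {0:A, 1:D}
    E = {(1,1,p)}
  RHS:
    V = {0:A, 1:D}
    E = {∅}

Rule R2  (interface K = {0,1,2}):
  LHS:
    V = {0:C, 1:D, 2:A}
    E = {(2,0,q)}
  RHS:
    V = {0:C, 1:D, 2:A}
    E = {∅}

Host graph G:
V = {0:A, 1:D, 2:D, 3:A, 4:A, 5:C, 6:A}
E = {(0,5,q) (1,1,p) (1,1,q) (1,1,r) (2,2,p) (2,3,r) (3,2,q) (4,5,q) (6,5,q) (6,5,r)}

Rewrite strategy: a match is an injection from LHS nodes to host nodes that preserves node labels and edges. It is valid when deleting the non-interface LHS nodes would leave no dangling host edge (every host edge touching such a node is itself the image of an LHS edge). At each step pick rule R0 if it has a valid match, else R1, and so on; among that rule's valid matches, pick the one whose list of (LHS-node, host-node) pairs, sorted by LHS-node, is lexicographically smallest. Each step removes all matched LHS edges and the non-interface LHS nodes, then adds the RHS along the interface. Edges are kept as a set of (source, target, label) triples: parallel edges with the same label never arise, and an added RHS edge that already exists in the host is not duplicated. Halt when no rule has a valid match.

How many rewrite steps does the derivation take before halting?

Answer: 6

Steps:
initial: |V|=7 |E|=10  E = 0-q->5 1-p->1 1-q->1 1-r->1 2-p->2 2-r->3 3-q->2 4-q->5 6-q->5 6-r->5
step 1: apply R1 at {0↦0, 1↦1}  → |V|=7 |E|=9  E = 0-q->5 1-q->1 1-r->1 2-p->2 2-r->3 3-q->2 4-q->5 6-q->5 6-r->5
step 2: apply R1 at {0↦0, 1↦2}  → |V|=7 |E|=8  E = 0-q->5 1-q->1 1-r->1 2-r->3 3-q->2 4-q->5 6-q->5 6-r->5
step 3: apply R2 at {0↦5, 1↦1, 2↦0}  → |V|=7 |E|=7  E = 1-q->1 1-r->1 2-r->3 3-q->2 4-q->5 6-q->5 6-r->5
step 4: apply R2 at {0↦5, 1↦1, 2↦4}  → |V|=7 |E|=6  E = 1-q->1 1-r->1 2-r->3 3-q->2 6-q->5 6-r->5
step 5: apply R2 at {0↦5, 1↦1, 2↦6}  → |V|=7 |E|=5  E = 1-q->1 1-r->1 2-r->3 3-q->2 6-r->5
step 6: apply R0 at {0↦0, 1↦1, 2↦5, 3↦6}  → |V|=4 |E|=4  E = 1-q->1 1-r->1 2-r->3 3-q->2
final graph: no rule applies after step 6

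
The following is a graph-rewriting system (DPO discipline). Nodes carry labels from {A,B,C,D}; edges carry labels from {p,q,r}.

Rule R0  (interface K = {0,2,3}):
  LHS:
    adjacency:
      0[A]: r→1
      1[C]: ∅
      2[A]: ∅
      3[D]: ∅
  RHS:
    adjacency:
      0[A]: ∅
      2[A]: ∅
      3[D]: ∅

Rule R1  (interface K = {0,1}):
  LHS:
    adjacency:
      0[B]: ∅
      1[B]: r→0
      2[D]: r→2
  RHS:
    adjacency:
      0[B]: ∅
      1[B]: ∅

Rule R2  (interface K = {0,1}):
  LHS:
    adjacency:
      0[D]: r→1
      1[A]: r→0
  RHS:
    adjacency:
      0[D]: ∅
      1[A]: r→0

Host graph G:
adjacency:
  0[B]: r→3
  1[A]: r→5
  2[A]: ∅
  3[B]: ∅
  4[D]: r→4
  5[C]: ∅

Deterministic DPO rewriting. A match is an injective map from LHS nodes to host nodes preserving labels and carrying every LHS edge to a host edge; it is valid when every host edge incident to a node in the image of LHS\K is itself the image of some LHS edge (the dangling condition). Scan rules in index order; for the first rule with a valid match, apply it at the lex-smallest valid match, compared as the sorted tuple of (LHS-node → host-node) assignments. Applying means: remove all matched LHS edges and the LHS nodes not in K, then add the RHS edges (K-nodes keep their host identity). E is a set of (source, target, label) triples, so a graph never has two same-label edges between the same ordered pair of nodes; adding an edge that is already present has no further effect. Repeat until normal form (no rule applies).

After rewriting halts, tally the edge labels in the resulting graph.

Answer: (no edges)

Rewrite trace:
[0] host  ⇒  6 nodes, 3 edges  {0-r->3 1-r->5 4-r->4}
[1] R0 @ {0↦1, 1↦5, 2↦2, 3↦4}  ⇒  5 nodes, 2 edges  {0-r->3 4-r->4}
[2] R1 @ {0↦3, 1↦0, 2↦4}  ⇒  4 nodes, 0 edges  {∅}
final graph: no rule applies after step 2
NF edges: []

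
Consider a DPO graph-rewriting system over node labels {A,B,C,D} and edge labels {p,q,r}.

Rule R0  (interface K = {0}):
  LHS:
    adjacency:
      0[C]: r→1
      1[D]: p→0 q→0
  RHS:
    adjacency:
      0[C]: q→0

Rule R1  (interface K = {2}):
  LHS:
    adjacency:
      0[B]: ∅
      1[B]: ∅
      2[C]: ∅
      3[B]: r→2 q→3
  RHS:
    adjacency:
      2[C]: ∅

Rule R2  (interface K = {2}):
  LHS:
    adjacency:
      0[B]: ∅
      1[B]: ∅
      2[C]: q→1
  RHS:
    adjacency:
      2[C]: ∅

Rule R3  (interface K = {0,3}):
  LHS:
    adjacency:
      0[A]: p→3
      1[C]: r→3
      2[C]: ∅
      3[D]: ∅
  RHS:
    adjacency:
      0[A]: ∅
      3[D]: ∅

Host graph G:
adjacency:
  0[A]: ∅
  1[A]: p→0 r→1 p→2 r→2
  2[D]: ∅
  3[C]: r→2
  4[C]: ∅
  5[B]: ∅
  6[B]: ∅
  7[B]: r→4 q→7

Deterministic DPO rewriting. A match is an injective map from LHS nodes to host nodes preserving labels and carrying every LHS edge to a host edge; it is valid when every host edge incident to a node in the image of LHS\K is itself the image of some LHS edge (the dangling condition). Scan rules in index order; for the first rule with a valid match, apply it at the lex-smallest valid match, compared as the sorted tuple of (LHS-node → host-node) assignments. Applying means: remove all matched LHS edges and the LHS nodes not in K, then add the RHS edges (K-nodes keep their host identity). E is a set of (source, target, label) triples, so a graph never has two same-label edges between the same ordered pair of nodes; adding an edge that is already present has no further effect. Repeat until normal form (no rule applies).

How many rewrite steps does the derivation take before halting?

[0] host  ⇒  8 nodes, 7 edges  {1-p->0 1-r->1 1-p->2 1-r->2 3-r->2 7-r->4 7-q->7}
[1] R1 @ {0↦5, 1↦6, 2↦4, 3↦7}  ⇒  5 nodes, 5 edges  {1-p->0 1-r->1 1-p->2 1-r->2 3-r->2}
[2] R3 @ {0↦1, 1↦3, 2↦4, 3↦2}  ⇒  3 nodes, 3 edges  {1-p->0 1-r->1 1-r->2}
normal form: no rule applies after step 2

Answer: 2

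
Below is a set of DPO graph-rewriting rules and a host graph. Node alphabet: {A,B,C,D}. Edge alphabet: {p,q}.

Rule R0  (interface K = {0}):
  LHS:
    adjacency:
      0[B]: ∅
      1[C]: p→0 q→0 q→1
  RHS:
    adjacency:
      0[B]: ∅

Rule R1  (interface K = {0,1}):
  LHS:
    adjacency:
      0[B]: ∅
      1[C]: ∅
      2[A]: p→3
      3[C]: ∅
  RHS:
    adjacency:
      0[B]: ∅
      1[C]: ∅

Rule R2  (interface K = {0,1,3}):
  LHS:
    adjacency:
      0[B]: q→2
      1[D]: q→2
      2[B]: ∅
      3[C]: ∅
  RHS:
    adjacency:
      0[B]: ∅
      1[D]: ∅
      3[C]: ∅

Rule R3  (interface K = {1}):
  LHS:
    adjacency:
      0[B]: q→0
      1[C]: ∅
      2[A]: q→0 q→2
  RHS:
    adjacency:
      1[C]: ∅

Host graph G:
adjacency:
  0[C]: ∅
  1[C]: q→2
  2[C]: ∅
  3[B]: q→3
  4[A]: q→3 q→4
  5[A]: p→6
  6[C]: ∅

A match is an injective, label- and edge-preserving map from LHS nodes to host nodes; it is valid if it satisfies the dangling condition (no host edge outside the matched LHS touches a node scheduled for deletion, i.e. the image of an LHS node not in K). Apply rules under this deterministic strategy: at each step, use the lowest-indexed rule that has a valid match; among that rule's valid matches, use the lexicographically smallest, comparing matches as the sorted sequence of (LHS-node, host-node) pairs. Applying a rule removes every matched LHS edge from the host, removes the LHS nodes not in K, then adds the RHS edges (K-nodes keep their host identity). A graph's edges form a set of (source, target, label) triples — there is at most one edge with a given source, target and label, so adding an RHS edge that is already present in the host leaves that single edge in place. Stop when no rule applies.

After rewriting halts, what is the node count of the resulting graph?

Answer: 3

Derivation:
initial: |V|=7 |E|=5  E = 1-q->2 3-q->3 4-q->3 4-q->4 5-p->6
step 1: apply R1 at {0↦3, 1↦0, 2↦5, 3↦6}  → |V|=5 |E|=4  E = 1-q->2 3-q->3 4-q->3 4-q->4
step 2: apply R3 at {0↦3, 1↦0, 2↦4}  → |V|=3 |E|=1  E = 1-q->2
final graph: no rule applies after step 2
NF nodes: {0:C, 1:C, 2:C}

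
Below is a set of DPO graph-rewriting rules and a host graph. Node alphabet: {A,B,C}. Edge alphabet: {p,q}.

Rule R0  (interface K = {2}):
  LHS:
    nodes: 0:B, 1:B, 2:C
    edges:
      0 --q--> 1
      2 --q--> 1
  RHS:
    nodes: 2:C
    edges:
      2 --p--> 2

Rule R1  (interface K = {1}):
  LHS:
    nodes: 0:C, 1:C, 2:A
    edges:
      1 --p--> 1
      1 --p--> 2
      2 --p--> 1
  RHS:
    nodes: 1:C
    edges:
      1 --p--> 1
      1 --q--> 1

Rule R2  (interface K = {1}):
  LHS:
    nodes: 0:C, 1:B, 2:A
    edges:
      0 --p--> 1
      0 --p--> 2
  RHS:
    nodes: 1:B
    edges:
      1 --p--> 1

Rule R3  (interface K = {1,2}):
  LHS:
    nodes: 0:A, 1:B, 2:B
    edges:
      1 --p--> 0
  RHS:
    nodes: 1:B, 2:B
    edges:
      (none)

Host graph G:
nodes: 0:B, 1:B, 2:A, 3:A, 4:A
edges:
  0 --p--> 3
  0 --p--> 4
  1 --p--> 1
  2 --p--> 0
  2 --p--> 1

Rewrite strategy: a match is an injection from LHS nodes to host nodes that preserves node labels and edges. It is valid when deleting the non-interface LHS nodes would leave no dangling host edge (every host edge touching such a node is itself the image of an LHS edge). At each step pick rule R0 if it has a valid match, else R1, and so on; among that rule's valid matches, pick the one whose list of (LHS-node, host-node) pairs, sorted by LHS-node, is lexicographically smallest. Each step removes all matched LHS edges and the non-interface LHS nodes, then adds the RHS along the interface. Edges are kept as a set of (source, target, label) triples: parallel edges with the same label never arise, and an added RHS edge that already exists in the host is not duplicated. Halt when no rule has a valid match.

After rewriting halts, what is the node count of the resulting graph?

Answer: 3

Rewrite trace:
initial: |V|=5 |E|=5  E = 0-p->3 0-p->4 1-p->1 2-p->0 2-p->1
step 1: apply R3 at {0↦3, 1↦0, 2↦1}  → |V|=4 |E|=4  E = 0-p->4 1-p->1 2-p->0 2-p->1
step 2: apply R3 at {0↦4, 1↦0, 2↦1}  → |V|=3 |E|=3  E = 1-p->1 2-p->0 2-p->1
final graph: no rule applies after step 2
NF nodes: {0:B, 1:B, 2:A}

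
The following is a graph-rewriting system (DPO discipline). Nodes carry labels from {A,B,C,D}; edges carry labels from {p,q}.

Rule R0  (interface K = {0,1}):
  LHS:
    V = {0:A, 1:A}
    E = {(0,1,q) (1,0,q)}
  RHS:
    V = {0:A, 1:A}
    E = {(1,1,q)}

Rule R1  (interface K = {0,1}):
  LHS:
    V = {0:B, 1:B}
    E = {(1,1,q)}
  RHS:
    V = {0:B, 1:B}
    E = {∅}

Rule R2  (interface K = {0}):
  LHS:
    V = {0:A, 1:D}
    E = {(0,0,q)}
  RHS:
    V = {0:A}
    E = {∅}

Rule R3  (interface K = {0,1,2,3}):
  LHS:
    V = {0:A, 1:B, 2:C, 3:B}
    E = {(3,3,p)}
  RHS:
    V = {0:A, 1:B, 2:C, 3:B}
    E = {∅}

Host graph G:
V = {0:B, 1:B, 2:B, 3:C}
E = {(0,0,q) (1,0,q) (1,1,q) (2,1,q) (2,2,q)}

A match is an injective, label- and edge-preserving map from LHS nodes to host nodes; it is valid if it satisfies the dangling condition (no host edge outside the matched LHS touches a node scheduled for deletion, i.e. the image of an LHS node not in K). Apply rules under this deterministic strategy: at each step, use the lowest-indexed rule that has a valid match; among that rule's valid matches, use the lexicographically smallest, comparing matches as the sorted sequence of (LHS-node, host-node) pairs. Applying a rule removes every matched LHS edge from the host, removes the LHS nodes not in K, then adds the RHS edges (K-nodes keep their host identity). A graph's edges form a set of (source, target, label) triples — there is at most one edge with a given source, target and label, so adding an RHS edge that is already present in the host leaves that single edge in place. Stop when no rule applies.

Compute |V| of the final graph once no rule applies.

initial: |V|=4 |E|=5  E = 0-q->0 1-q->0 1-q->1 2-q->1 2-q->2
step 1: apply R1 at {0↦0, 1↦1}  → |V|=4 |E|=4  E = 0-q->0 1-q->0 2-q->1 2-q->2
step 2: apply R1 at {0↦0, 1↦2}  → |V|=4 |E|=3  E = 0-q->0 1-q->0 2-q->1
step 3: apply R1 at {0↦1, 1↦0}  → |V|=4 |E|=2  E = 1-q->0 2-q->1
normal form: no rule applies after step 3
NF nodes: {0:B, 1:B, 2:B, 3:C}

Answer: 4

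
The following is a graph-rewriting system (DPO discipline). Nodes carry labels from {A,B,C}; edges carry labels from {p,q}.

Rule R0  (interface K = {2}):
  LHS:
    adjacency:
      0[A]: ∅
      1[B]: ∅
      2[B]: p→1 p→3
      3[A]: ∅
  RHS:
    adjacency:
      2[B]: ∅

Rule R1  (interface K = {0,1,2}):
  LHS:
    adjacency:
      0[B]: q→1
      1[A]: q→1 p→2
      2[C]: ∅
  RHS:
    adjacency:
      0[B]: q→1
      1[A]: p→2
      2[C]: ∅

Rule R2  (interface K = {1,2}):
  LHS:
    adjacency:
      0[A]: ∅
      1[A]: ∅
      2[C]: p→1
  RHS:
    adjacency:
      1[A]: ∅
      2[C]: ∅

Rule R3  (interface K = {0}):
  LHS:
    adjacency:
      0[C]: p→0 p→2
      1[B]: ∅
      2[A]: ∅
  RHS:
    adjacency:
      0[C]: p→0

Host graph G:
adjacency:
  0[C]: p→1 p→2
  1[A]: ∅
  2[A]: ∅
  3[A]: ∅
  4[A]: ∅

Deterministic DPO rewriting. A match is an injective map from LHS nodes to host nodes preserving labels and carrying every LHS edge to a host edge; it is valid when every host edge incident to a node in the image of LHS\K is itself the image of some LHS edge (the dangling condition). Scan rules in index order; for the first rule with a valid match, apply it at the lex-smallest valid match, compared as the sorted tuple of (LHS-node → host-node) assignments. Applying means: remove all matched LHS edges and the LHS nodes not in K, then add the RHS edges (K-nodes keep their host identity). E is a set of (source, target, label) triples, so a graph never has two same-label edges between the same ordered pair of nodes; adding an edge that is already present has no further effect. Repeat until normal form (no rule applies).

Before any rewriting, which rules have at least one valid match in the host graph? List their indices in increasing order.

R0: no valid match — LHS pattern not found
R1: no valid match — LHS pattern not found
R2: 4 valid matches — {0↦3, 1↦1, 2↦0}, {0↦3, 1↦2, 2↦0}, {0↦4, 1↦1, 2↦0} (+1 more)
R3: no valid match — LHS pattern not found

Answer: [R2]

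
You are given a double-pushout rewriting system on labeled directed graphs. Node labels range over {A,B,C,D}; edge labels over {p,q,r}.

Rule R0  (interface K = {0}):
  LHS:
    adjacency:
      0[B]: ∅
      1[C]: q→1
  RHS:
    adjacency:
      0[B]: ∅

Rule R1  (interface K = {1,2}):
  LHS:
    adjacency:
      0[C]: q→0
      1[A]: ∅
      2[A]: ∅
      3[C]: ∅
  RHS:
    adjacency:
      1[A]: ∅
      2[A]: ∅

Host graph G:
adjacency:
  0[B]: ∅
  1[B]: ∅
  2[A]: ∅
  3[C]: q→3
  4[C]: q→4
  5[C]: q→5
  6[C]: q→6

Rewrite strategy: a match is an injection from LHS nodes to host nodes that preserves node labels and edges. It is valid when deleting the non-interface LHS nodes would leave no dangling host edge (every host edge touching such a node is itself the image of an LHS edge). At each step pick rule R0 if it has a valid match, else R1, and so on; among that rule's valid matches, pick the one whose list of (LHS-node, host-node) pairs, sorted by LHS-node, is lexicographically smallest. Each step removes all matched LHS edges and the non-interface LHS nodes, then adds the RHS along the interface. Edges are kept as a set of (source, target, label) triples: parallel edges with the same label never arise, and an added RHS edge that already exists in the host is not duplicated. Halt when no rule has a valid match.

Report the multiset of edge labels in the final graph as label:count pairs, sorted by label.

Answer: (no edges)

Derivation:
initial: |V|=7 |E|=4  E = 3-q->3 4-q->4 5-q->5 6-q->6
step 1: apply R0 at {0↦0, 1↦3}  → |V|=6 |E|=3  E = 4-q->4 5-q->5 6-q->6
step 2: apply R0 at {0↦0, 1↦4}  → |V|=5 |E|=2  E = 5-q->5 6-q->6
step 3: apply R0 at {0↦0, 1↦5}  → |V|=4 |E|=1  E = 6-q->6
step 4: apply R0 at {0↦0, 1↦6}  → |V|=3 |E|=0  E = ∅
normal form: no rule applies after step 4
NF edges: []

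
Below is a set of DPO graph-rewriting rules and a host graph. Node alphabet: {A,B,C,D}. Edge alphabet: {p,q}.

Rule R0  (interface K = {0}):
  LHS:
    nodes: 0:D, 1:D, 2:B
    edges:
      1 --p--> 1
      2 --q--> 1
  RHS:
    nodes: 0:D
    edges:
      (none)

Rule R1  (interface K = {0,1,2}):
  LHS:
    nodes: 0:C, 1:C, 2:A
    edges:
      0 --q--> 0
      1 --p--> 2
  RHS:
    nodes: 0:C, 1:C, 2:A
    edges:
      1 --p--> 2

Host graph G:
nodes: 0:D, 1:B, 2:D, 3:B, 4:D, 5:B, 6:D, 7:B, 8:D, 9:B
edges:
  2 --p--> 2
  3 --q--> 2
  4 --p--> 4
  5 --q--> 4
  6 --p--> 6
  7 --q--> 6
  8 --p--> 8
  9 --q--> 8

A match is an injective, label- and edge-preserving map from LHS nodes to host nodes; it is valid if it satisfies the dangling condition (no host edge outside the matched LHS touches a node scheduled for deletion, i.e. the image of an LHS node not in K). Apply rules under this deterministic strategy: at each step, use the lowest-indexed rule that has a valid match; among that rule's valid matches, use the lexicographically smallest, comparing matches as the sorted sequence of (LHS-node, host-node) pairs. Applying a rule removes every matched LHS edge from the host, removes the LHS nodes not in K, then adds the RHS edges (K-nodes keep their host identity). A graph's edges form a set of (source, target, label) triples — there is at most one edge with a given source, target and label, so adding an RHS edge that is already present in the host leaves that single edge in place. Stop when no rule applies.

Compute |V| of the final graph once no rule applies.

initial: |V|=10 |E|=8  E = 2-p->2 3-q->2 4-p->4 5-q->4 6-p->6 7-q->6 8-p->8 9-q->8
step 1: apply R0 at {0↦0, 1↦2, 2↦3}  → |V|=8 |E|=6  E = 4-p->4 5-q->4 6-p->6 7-q->6 8-p->8 9-q->8
step 2: apply R0 at {0↦0, 1↦4, 2↦5}  → |V|=6 |E|=4  E = 6-p->6 7-q->6 8-p->8 9-q->8
step 3: apply R0 at {0↦0, 1↦6, 2↦7}  → |V|=4 |E|=2  E = 8-p->8 9-q->8
step 4: apply R0 at {0↦0, 1↦8, 2↦9}  → |V|=2 |E|=0  E = ∅
final graph: no rule applies after step 4
NF nodes: {0:D, 1:B}

Answer: 2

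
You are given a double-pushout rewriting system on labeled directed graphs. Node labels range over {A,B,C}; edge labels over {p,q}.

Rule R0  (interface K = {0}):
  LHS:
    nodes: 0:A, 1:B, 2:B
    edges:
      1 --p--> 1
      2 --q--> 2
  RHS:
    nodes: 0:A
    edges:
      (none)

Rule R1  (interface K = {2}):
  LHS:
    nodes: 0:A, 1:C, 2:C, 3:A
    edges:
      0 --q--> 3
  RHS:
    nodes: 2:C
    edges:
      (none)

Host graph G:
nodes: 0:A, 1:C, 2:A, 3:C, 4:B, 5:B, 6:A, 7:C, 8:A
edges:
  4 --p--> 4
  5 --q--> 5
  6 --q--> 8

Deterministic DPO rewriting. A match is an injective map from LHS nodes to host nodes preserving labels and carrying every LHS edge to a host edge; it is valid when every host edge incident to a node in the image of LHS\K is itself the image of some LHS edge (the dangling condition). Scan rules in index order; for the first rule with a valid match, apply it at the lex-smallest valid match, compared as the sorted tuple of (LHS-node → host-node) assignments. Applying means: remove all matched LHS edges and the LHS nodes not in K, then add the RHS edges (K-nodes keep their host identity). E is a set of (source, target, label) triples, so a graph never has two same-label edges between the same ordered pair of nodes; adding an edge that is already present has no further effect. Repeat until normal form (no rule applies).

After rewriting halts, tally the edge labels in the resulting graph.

start.  V:9 E:3  edges: 4-p->4 5-q->5 6-q->8
1. fire R0 via {0↦0, 1↦4, 2↦5}  →  V:7 E:1  edges: 6-q->8
2. fire R1 via {0↦6, 1↦1, 2↦3, 3↦8}  →  V:4 E:0  edges: ∅
normal form: no rule applies after step 2
NF edges: []

Answer: (no edges)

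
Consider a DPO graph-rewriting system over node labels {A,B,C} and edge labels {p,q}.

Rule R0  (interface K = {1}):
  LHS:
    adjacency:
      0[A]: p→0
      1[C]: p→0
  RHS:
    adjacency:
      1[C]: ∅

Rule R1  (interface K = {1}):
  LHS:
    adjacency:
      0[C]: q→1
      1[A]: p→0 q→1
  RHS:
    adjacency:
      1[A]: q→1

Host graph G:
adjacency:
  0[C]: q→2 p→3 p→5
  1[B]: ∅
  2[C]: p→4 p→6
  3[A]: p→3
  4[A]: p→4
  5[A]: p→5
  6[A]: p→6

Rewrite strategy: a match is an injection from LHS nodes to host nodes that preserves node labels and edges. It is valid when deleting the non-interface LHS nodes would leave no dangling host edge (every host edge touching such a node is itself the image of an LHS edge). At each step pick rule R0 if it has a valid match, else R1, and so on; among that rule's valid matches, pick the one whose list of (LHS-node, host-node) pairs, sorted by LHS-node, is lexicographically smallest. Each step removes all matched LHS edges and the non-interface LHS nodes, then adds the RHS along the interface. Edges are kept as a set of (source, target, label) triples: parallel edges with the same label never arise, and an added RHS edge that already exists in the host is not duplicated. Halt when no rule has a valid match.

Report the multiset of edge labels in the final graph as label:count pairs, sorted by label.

[0] host  ⇒  7 nodes, 9 edges  {0-q->2 0-p->3 0-p->5 2-p->4 2-p->6 3-p->3 4-p->4 5-p->5 6-p->6}
[1] R0 @ {0↦3, 1↦0}  ⇒  6 nodes, 7 edges  {0-q->2 0-p->5 2-p->4 2-p->6 4-p->4 5-p->5 6-p->6}
[2] R0 @ {0↦4, 1↦2}  ⇒  5 nodes, 5 edges  {0-q->2 0-p->5 2-p->6 5-p->5 6-p->6}
[3] R0 @ {0↦5, 1↦0}  ⇒  4 nodes, 3 edges  {0-q->2 2-p->6 6-p->6}
[4] R0 @ {0↦6, 1↦2}  ⇒  3 nodes, 1 edges  {0-q->2}
final graph: no rule applies after step 4
NF edges: [(0, 2, 'q')]

Answer: q:1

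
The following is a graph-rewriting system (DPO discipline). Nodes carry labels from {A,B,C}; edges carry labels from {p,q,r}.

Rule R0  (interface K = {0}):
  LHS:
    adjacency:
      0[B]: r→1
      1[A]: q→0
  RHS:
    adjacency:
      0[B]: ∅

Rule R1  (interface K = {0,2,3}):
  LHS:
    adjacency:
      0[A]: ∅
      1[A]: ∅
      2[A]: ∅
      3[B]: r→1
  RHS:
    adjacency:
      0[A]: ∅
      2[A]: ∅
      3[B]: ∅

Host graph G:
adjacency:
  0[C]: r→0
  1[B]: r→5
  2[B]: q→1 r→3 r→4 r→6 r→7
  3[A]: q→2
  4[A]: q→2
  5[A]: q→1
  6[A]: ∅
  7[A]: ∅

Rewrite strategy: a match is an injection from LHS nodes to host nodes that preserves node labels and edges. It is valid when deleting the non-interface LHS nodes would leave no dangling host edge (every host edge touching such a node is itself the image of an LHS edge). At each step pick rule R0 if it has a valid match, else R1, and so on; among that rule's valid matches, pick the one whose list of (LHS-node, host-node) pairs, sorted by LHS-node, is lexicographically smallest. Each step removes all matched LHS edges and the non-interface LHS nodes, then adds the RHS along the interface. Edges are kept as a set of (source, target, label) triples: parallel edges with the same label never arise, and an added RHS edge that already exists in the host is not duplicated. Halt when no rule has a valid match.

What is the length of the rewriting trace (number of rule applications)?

start.  V:8 E:10  edges: 0-r->0 1-r->5 2-q->1 2-r->3 2-r->4 2-r->6 2-r->7 3-q->2 4-q->2 5-q->1
1. fire R0 via {0↦1, 1↦5}  →  V:7 E:8  edges: 0-r->0 2-q->1 2-r->3 2-r->4 2-r->6 2-r->7 3-q->2 4-q->2
2. fire R0 via {0↦2, 1↦3}  →  V:6 E:6  edges: 0-r->0 2-q->1 2-r->4 2-r->6 2-r->7 4-q->2
3. fire R0 via {0↦2, 1↦4}  →  V:5 E:4  edges: 0-r->0 2-q->1 2-r->6 2-r->7
final graph: no rule applies after step 3

Answer: 3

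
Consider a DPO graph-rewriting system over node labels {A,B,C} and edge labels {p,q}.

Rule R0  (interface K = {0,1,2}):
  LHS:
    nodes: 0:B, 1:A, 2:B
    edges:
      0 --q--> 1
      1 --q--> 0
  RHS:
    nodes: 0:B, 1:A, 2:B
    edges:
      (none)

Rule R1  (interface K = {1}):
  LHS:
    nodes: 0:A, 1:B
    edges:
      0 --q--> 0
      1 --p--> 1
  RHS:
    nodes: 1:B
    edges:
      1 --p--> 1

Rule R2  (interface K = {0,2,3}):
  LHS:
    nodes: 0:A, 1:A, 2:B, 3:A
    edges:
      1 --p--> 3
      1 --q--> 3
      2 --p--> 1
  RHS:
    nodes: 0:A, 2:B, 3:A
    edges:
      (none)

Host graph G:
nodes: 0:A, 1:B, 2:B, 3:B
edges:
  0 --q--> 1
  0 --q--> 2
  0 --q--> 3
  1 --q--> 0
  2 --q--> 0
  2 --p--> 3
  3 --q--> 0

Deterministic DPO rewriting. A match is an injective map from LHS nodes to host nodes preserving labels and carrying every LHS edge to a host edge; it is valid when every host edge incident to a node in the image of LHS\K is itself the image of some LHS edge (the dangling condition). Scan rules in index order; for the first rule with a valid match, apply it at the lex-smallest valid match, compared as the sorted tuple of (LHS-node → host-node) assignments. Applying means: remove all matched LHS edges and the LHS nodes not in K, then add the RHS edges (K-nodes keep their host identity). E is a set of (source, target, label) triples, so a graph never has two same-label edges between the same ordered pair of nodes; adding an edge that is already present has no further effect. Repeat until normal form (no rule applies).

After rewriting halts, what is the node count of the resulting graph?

Answer: 4

Derivation:
start.  V:4 E:7  edges: 0-q->1 0-q->2 0-q->3 1-q->0 2-q->0 2-p->3 3-q->0
1. fire R0 via {0↦1, 1↦0, 2↦2}  →  V:4 E:5  edges: 0-q->2 0-q->3 2-q->0 2-p->3 3-q->0
2. fire R0 via {0↦2, 1↦0, 2↦1}  →  V:4 E:3  edges: 0-q->3 2-p->3 3-q->0
3. fire R0 via {0↦3, 1↦0, 2↦1}  →  V:4 E:1  edges: 2-p->3
final graph: no rule applies after step 3
NF nodes: {0:A, 1:B, 2:B, 3:B}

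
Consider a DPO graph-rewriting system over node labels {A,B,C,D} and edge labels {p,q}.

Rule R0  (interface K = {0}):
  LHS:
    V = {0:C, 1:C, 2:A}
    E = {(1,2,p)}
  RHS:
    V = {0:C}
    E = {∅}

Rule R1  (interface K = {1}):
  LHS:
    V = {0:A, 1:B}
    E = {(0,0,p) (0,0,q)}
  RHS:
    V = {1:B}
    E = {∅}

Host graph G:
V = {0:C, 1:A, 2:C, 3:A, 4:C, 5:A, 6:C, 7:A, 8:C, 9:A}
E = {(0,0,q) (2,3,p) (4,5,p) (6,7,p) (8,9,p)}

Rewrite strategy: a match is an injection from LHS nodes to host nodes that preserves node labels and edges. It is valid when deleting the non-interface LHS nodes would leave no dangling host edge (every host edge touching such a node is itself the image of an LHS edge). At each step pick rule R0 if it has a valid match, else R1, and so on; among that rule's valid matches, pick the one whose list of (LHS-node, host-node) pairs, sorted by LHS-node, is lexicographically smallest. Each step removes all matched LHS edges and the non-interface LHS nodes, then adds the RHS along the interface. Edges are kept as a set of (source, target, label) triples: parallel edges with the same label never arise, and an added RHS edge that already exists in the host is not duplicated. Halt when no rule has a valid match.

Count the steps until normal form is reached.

start.  V:10 E:5  edges: 0-q->0 2-p->3 4-p->5 6-p->7 8-p->9
1. fire R0 via {0↦0, 1↦2, 2↦3}  →  V:8 E:4  edges: 0-q->0 4-p->5 6-p->7 8-p->9
2. fire R0 via {0↦0, 1↦4, 2↦5}  →  V:6 E:3  edges: 0-q->0 6-p->7 8-p->9
3. fire R0 via {0↦0, 1↦6, 2↦7}  →  V:4 E:2  edges: 0-q->0 8-p->9
4. fire R0 via {0↦0, 1↦8, 2↦9}  →  V:2 E:1  edges: 0-q->0
halt: no rule applies after step 4

Answer: 4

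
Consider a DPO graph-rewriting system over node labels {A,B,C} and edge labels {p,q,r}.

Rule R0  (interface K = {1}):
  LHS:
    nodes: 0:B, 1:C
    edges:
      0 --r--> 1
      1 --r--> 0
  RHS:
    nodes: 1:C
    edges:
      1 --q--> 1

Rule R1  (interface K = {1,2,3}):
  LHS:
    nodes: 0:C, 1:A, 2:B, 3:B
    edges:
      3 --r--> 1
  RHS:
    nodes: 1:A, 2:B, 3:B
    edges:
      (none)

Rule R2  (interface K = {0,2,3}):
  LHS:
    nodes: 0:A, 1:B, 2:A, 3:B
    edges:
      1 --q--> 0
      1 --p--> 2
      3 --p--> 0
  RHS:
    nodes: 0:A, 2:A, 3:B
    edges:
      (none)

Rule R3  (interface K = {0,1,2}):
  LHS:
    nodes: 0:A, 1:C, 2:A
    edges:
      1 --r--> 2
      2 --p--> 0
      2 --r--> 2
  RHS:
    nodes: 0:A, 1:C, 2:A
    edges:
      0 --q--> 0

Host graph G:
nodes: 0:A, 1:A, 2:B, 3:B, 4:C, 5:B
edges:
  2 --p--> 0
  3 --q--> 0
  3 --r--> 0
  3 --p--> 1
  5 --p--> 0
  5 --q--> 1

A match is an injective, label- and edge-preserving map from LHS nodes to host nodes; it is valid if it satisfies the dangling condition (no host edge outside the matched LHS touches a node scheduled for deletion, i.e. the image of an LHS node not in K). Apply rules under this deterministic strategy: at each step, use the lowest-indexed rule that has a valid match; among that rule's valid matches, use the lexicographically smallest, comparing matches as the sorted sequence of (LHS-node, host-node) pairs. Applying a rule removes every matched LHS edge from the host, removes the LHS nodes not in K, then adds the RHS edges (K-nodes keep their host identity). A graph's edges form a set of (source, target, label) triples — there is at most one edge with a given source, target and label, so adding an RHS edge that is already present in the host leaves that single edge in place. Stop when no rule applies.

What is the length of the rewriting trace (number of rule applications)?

start.  V:6 E:6  edges: 2-p->0 3-q->0 3-r->0 3-p->1 5-p->0 5-q->1
1. fire R1 via {0↦4, 1↦0, 2↦2, 3↦3}  →  V:5 E:5  edges: 2-p->0 3-q->0 3-p->1 5-p->0 5-q->1
2. fire R2 via {0↦0, 1↦3, 2↦1, 3↦2}  →  V:4 E:2  edges: 5-p->0 5-q->1
normal form: no rule applies after step 2

Answer: 2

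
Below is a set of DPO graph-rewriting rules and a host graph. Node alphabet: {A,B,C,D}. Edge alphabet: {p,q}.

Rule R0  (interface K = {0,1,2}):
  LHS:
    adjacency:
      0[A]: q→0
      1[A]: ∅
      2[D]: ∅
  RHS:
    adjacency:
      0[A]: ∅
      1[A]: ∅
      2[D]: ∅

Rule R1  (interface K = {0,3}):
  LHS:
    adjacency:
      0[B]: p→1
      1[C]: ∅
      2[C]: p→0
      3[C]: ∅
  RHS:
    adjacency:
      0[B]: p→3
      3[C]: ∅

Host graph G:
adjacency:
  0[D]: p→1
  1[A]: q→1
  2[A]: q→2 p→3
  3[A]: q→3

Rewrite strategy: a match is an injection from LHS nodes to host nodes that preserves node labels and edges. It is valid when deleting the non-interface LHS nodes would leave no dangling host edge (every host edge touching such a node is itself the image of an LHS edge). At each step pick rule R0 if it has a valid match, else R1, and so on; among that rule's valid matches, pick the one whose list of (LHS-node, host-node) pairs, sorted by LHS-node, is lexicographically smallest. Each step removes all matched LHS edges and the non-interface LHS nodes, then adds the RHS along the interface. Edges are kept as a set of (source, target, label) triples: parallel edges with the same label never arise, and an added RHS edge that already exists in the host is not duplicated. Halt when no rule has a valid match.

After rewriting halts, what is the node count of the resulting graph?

start.  V:4 E:5  edges: 0-p->1 1-q->1 2-q->2 2-p->3 3-q->3
1. fire R0 via {0↦1, 1↦2, 2↦0}  →  V:4 E:4  edges: 0-p->1 2-q->2 2-p->3 3-q->3
2. fire R0 via {0↦2, 1↦1, 2↦0}  →  V:4 E:3  edges: 0-p->1 2-p->3 3-q->3
3. fire R0 via {0↦3, 1↦1, 2↦0}  →  V:4 E:2  edges: 0-p->1 2-p->3
final graph: no rule applies after step 3
NF nodes: {0:D, 1:A, 2:A, 3:A}

Answer: 4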